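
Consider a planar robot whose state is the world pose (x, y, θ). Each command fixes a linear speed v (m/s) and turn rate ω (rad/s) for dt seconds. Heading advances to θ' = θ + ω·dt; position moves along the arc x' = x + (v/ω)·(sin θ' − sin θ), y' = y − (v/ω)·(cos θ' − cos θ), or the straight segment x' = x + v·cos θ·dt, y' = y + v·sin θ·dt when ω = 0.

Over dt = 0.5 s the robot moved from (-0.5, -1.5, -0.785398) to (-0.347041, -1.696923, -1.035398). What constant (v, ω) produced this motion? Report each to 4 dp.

v = 0.5000, ω = -0.5000

Δθ = -1.035398 − -0.785398 = -0.250000
ω = Δθ/dt = -0.250000/0.5 = -0.5000
R = −Δy/(cos θ' − cos θ) = -1.0000
v = R·ω = -1.0000·-0.5000 = 0.5000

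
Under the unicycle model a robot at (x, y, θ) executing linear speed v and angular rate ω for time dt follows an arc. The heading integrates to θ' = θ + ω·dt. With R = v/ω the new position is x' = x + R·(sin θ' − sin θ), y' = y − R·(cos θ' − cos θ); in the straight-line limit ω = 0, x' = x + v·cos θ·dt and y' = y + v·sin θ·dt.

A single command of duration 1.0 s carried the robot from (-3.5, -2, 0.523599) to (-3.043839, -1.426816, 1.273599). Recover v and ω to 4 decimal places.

Δθ = 1.273599 − 0.523599 = 0.750000
ω = Δθ/dt = 0.750000/1.0 = 0.7500
R = −Δy/(cos θ' − cos θ) = 1.0000
v = R·ω = 1.0000·0.7500 = 0.7500

v = 0.7500, ω = 0.7500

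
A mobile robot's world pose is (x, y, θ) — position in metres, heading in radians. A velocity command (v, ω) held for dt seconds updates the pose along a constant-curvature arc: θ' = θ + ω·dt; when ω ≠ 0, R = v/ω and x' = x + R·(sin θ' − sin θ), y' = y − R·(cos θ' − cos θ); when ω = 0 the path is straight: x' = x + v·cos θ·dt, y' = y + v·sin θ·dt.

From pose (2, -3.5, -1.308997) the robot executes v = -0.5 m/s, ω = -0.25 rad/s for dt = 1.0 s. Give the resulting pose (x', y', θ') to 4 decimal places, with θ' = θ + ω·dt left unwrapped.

θ' = -1.3090 + -0.25·1.0 = -1.5590
R = v/ω = -0.5/-0.25 = 2.0000
x' = 2 + 2.0000·(sin -1.5590 − sin -1.3090) = 1.9320
y' = -3.5 − 2.0000·(cos -1.5590 − cos -1.3090) = -3.0060

(1.9320, -3.0060, -1.5590)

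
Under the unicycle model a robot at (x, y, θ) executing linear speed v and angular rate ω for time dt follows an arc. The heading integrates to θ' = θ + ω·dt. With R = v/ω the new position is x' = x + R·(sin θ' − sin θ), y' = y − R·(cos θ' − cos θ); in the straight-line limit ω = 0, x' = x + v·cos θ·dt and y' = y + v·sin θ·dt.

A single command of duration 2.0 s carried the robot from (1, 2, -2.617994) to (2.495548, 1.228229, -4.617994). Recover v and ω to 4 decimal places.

Δθ = -4.617994 − -2.617994 = -2.000000
ω = Δθ/dt = -2.000000/2.0 = -1.0000
R = Δx/(sin θ' − sin θ) = 1.0000
v = R·ω = 1.0000·-1.0000 = -1.0000

v = -1.0000, ω = -1.0000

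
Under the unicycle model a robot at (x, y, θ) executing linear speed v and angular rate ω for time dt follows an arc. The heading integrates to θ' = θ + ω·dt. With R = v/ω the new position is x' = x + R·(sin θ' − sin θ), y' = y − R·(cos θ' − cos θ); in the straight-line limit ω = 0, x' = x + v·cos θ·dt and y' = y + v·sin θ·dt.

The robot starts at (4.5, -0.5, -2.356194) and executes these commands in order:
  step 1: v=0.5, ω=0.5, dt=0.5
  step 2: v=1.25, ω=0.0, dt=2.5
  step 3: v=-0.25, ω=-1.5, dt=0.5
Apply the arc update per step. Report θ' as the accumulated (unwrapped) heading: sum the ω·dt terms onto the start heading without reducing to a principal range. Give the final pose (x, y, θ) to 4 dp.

step 1: θ'=-2.1062 (R=1.0000) → pose (4.3470, -0.6969, -2.1062)
step 2: θ'=-2.1062 (straight) → pose (2.7527, -3.3846, -2.1062)
step 3: θ'=-2.8562 (R=0.1667) → pose (2.8491, -3.3097, -2.8562)

(2.8491, -3.3097, -2.8562)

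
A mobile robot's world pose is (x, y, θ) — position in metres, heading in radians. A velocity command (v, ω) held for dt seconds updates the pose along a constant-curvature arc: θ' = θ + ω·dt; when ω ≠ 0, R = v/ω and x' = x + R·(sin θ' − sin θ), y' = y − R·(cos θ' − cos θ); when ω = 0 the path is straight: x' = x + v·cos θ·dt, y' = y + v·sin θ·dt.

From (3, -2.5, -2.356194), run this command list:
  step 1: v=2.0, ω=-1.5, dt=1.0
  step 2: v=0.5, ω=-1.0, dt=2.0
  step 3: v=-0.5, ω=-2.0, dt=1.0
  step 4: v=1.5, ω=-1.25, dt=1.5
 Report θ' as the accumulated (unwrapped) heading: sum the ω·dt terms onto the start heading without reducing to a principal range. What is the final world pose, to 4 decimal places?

(-0.6115, -2.6449, -9.7312)

step 1: θ'=-3.8562 (R=-1.3333) → pose (1.1834, -2.5643, -3.8562)
step 2: θ'=-5.8562 (R=-0.5000) → pose (1.3040, -1.7315, -5.8562)
step 3: θ'=-7.8562 (R=0.2500) → pose (0.9505, -1.5034, -7.8562)
step 4: θ'=-9.7312 (R=-1.2000) → pose (-0.6115, -2.6449, -9.7312)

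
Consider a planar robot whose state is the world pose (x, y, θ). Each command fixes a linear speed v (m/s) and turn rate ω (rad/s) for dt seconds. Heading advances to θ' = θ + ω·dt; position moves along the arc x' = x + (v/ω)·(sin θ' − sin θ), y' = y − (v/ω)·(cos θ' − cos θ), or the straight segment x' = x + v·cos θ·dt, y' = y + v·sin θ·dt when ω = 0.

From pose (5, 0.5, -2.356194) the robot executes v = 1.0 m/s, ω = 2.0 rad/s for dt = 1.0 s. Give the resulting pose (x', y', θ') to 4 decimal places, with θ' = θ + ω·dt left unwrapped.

θ' = -2.3562 + 2.0·1.0 = -0.3562
R = v/ω = 1.0/2.0 = 0.5000
x' = 5 + 0.5000·(sin -0.3562 − sin -2.3562) = 5.1792
y' = 0.5 − 0.5000·(cos -0.3562 − cos -2.3562) = -0.3222

(5.1792, -0.3222, -0.3562)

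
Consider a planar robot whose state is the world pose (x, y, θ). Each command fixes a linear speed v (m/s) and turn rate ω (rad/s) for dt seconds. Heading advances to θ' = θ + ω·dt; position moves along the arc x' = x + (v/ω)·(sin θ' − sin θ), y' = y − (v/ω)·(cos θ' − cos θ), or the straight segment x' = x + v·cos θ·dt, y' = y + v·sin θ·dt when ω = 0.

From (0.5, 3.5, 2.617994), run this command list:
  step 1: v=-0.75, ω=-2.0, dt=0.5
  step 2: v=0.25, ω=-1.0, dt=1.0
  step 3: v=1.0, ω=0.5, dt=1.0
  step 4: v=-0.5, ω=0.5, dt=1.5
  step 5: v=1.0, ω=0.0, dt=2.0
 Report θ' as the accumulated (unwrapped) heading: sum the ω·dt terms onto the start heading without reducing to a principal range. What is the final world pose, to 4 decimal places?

(0.7890, 5.3456, 1.8680)

step 1: θ'=1.6180 (R=0.3750) → pose (0.6871, 3.1929, 1.6180)
step 2: θ'=0.6180 (R=-0.2500) → pose (0.7920, 3.4085, 0.6180)
step 3: θ'=1.1180 (R=2.0000) → pose (1.4316, 4.1636, 1.1180)
step 4: θ'=1.8680 (R=-1.0000) → pose (1.3747, 3.4333, 1.8680)
step 5: θ'=1.8680 (straight) → pose (0.7890, 5.3456, 1.8680)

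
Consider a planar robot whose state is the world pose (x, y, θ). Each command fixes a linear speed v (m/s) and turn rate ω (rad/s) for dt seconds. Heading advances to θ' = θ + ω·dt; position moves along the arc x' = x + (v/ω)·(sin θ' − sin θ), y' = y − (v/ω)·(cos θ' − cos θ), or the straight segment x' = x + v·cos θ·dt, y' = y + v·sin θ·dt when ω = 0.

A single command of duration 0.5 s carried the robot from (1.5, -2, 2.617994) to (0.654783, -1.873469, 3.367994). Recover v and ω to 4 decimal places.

Δθ = 3.367994 − 2.617994 = 0.750000
ω = Δθ/dt = 0.750000/0.5 = 1.5000
R = Δx/(sin θ' − sin θ) = 1.1667
v = R·ω = 1.1667·1.5000 = 1.7500

v = 1.7500, ω = 1.5000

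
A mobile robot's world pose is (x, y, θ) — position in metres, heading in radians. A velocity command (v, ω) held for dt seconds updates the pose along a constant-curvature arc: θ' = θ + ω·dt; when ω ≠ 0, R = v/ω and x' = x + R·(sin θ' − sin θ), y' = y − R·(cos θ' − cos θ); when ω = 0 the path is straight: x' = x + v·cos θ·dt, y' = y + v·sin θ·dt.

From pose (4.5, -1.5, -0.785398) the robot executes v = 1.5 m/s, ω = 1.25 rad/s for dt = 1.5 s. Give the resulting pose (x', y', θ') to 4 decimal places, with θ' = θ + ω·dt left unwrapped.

(6.4123, -1.2069, 1.0896)

θ' = -0.7854 + 1.25·1.5 = 1.0896
R = v/ω = 1.5/1.25 = 1.2000
x' = 4.5 + 1.2000·(sin 1.0896 − sin -0.7854) = 6.4123
y' = -1.5 − 1.2000·(cos 1.0896 − cos -0.7854) = -1.2069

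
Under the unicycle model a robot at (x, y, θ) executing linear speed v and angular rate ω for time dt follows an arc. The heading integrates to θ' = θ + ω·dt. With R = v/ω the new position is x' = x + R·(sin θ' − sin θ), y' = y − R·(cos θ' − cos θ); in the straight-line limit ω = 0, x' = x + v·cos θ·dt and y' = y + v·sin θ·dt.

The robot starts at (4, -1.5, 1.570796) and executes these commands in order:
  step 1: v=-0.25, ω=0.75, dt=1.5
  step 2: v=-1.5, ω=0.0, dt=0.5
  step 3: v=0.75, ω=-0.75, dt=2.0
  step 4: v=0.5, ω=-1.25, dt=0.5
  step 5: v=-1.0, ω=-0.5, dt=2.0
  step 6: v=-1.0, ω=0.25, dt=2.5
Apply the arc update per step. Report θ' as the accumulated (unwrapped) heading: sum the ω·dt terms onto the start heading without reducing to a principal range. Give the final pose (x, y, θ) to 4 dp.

step 1: θ'=2.6958 (R=-0.3333) → pose (4.1896, -1.8008, 2.6958)
step 2: θ'=2.6958 (straight) → pose (4.8663, -2.1241, 2.6958)
step 3: θ'=1.1958 (R=-1.0000) → pose (4.3670, -0.8556, 1.1958)
step 4: θ'=0.5708 (R=-0.4000) → pose (4.5231, -0.6655, 0.5708)
step 5: θ'=-0.4292 (R=2.0000) → pose (2.6102, -0.8012, -0.4292)
step 6: θ'=0.1958 (R=-4.0000) → pose (0.1674, -0.5148, 0.1958)

(0.1674, -0.5148, 0.1958)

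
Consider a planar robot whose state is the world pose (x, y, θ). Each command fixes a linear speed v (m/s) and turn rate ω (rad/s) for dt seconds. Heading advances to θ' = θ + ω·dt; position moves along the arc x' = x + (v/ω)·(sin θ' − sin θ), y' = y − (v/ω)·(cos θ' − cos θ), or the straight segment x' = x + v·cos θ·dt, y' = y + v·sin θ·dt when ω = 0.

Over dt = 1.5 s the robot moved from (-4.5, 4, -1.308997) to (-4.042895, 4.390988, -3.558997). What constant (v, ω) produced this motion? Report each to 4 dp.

v = -0.5000, ω = -1.5000

Δθ = -3.558997 − -1.308997 = -2.250000
ω = Δθ/dt = -2.250000/1.5 = -1.5000
R = Δx/(sin θ' − sin θ) = 0.3333
v = R·ω = 0.3333·-1.5000 = -0.5000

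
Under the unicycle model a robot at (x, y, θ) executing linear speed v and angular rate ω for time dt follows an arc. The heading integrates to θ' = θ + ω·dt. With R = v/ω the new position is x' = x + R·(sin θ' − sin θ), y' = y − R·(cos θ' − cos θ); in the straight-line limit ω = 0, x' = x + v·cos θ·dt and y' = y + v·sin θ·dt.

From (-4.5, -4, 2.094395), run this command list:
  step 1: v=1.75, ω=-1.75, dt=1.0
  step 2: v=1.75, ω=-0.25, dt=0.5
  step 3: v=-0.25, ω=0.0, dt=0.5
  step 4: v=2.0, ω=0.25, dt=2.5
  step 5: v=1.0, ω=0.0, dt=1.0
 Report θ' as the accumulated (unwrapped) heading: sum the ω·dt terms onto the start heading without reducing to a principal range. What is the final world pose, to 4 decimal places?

(1.6499, 0.8997, 0.8444)

step 1: θ'=0.3444 (R=-1.0000) → pose (-3.9716, -2.5587, 0.3444)
step 2: θ'=0.2194 (R=-7.0000) → pose (-3.1317, -2.3155, 0.2194)
step 3: θ'=0.2194 (straight) → pose (-3.2537, -2.3427, 0.2194)
step 4: θ'=0.8444 (R=8.0000) → pose (0.9858, 0.1521, 0.8444)
step 5: θ'=0.8444 (straight) → pose (1.6499, 0.8997, 0.8444)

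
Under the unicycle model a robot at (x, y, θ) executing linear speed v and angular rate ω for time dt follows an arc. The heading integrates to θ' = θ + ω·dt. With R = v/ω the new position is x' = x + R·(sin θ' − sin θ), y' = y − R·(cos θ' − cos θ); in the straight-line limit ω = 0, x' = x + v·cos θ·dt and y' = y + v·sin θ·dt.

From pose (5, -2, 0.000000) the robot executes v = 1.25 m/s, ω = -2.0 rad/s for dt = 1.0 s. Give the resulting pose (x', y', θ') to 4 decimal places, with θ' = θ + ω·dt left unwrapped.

(5.5683, -2.8851, -2.0000)

θ' = 0.0000 + -2.0·1.0 = -2.0000
R = v/ω = 1.25/-2.0 = -0.6250
x' = 5 + -0.6250·(sin -2.0000 − sin 0.0000) = 5.5683
y' = -2 − -0.6250·(cos -2.0000 − cos 0.0000) = -2.8851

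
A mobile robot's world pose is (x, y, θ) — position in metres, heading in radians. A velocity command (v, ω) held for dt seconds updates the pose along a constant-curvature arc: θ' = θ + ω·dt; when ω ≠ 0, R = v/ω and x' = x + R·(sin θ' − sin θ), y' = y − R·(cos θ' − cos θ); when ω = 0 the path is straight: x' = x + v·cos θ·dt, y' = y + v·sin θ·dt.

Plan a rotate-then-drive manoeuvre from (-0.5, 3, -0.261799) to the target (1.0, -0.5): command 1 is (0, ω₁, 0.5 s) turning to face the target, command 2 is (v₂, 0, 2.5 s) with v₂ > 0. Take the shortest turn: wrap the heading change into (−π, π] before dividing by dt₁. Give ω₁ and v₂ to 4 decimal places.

heading to target = atan2(-0.5−3, 1−-0.5) = -1.1659
Δθ = wrap(-1.1659 − -0.2618) = -0.9041; ω₁ = Δθ/dt₁ = -1.8082
distance = √((1−-0.5)² + (-0.5−3)²) = 3.8079; v₂ = distance/dt₂ = 1.5232

ω₁ = -1.8082, v₂ = 1.5232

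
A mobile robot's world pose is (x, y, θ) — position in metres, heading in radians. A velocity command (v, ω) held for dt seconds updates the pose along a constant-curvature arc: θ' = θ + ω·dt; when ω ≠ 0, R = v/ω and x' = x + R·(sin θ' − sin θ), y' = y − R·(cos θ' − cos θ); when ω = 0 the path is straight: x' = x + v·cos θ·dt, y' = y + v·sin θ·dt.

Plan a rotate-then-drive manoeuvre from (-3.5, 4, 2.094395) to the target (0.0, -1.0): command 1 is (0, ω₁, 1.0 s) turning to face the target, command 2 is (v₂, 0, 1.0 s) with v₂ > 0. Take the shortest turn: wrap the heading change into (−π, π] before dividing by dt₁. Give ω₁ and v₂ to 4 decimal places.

ω₁ = -3.0545, v₂ = 6.1033

heading to target = atan2(-1−4, 0−-3.5) = -0.9601
Δθ = wrap(-0.9601 − 2.0944) = -3.0545; ω₁ = Δθ/dt₁ = -3.0545
distance = √((0−-3.5)² + (-1−4)²) = 6.1033; v₂ = distance/dt₂ = 6.1033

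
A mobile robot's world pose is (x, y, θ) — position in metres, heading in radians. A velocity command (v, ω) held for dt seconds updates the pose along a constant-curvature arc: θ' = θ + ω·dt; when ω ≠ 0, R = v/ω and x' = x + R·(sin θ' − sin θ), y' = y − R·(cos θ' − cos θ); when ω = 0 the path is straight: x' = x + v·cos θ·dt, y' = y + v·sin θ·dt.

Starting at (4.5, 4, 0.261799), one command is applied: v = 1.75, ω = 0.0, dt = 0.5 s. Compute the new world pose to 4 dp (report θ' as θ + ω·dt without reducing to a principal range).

θ' = 0.2618 + 0.0·0.5 = 0.2618
ω = 0 → straight: x' = 4.5 + 1.75·cos(0.2618)·0.5 = 5.3452
y' = 4 + 1.75·sin(0.2618)·0.5 = 4.2265

(5.3452, 4.2265, 0.2618)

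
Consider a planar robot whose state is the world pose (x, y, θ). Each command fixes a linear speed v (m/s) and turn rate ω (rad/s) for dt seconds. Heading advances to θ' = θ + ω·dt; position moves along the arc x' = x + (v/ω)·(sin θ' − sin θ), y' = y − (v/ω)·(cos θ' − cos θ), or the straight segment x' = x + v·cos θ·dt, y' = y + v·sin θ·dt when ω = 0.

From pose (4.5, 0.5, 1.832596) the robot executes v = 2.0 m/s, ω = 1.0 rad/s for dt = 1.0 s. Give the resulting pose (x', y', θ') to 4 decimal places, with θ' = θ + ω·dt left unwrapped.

θ' = 1.8326 + 1.0·1.0 = 2.8326
R = v/ω = 2.0/1.0 = 2.0000
x' = 4.5 + 2.0000·(sin 2.8326 − sin 1.8326) = 3.1764
y' = 0.5 − 2.0000·(cos 2.8326 − cos 1.8326) = 1.8876

(3.1764, 1.8876, 2.8326)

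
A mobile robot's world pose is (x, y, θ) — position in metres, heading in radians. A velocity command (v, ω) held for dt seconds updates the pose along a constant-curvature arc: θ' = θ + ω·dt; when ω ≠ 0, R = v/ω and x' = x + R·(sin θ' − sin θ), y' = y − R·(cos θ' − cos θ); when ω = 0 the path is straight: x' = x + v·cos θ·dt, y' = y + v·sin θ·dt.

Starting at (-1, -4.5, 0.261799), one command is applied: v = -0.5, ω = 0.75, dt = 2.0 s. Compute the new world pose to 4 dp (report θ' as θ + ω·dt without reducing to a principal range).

θ' = 0.2618 + 0.75·2.0 = 1.7618
R = v/ω = -0.5/0.75 = -0.6667
x' = -1 + -0.6667·(sin 1.7618 − sin 0.2618) = -1.4820
y' = -4.5 − -0.6667·(cos 1.7618 − cos 0.2618) = -5.2705

(-1.4820, -5.2705, 1.7618)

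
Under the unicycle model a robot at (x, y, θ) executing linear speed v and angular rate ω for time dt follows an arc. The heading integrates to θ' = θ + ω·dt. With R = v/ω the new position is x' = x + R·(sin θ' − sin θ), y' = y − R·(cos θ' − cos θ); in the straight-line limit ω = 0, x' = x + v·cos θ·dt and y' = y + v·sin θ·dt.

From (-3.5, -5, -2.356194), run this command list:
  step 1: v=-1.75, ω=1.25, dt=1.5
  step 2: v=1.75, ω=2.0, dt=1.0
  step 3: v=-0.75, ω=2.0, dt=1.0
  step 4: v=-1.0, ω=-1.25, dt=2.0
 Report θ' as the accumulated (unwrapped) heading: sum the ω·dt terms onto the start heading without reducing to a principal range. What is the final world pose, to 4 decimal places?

(-1.0747, -3.5702, 1.0188)

step 1: θ'=-0.4812 (R=-1.4000) → pose (-3.8420, -2.7690, -0.4812)
step 2: θ'=1.5188 (R=0.8750) → pose (-2.5632, -2.0389, 1.5188)
step 3: θ'=3.5188 (R=-0.3750) → pose (-2.0506, -2.4070, 3.5188)
step 4: θ'=1.0188 (R=0.8000) → pose (-1.0747, -3.5702, 1.0188)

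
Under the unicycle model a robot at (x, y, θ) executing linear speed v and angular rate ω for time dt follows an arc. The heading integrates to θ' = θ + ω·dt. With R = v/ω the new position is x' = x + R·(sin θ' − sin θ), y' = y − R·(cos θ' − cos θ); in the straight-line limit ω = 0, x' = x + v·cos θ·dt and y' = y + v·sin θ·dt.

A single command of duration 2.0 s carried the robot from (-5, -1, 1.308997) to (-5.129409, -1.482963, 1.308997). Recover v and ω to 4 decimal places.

v = -0.2500, ω = 0.0000

Δθ = 1.308997 − 1.308997 = 0.000000
ω = Δθ/dt = 0.000000/2.0 = 0.0000
ω = 0 → v = (Δx·cos θ + Δy·sin θ)/dt = -0.2500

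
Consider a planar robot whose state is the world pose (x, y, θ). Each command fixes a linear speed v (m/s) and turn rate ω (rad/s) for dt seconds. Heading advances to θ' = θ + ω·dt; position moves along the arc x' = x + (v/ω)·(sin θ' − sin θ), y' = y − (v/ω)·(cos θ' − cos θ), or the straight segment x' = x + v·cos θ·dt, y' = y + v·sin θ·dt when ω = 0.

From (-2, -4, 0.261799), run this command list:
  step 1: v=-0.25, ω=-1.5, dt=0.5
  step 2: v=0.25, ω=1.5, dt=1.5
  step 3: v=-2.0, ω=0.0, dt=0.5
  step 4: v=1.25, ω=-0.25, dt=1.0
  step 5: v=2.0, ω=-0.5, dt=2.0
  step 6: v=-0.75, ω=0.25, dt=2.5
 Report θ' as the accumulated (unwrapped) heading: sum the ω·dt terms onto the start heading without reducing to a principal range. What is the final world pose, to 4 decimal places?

(-0.9905, -1.6476, 1.1368)

step 1: θ'=-0.4882 (R=0.1667) → pose (-2.1213, -3.9862, -0.4882)
step 2: θ'=1.7618 (R=0.1667) → pose (-1.8795, -3.8074, 1.7618)
step 3: θ'=1.7618 (straight) → pose (-1.6897, -4.7892, 1.7618)
step 4: θ'=1.5118 (R=-5.0000) → pose (-1.7719, -3.5452, 1.5118)
step 5: θ'=0.5118 (R=-4.0000) → pose (0.2622, -0.2935, 0.5118)
step 6: θ'=1.1368 (R=-3.0000) → pose (-0.9905, -1.6476, 1.1368)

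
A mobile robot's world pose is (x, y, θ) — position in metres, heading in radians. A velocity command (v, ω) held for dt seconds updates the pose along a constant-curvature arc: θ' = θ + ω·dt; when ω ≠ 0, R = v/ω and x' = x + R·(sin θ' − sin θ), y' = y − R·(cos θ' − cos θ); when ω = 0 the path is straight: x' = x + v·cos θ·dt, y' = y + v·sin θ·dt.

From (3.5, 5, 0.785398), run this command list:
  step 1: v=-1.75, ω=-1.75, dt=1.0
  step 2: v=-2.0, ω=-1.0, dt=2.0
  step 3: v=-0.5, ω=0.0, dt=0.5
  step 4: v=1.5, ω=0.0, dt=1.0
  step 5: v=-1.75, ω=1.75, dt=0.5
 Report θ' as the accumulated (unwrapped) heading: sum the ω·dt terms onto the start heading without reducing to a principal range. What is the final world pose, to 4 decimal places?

(2.7245, 8.5141, -2.0896)

step 1: θ'=-0.9646 (R=1.0000) → pose (1.9711, 5.1374, -0.9646)
step 2: θ'=-2.9646 (R=2.0000) → pose (3.2626, 8.2456, -2.9646)
step 3: θ'=-2.9646 (straight) → pose (3.5087, 8.2896, -2.9646)
step 4: θ'=-2.9646 (straight) → pose (2.0321, 8.0255, -2.9646)
step 5: θ'=-2.0896 (R=-1.0000) → pose (2.7245, 8.5141, -2.0896)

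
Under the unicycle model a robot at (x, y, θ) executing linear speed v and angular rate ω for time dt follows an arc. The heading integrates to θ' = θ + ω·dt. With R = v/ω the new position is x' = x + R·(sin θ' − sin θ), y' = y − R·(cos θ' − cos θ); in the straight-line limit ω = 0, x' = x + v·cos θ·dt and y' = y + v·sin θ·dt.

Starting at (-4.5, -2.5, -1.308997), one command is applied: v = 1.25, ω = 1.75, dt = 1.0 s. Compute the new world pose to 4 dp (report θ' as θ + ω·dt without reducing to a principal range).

(-3.5052, -2.9611, 0.4410)

θ' = -1.3090 + 1.75·1.0 = 0.4410
R = v/ω = 1.25/1.75 = 0.7143
x' = -4.5 + 0.7143·(sin 0.4410 − sin -1.3090) = -3.5052
y' = -2.5 − 0.7143·(cos 0.4410 − cos -1.3090) = -2.9611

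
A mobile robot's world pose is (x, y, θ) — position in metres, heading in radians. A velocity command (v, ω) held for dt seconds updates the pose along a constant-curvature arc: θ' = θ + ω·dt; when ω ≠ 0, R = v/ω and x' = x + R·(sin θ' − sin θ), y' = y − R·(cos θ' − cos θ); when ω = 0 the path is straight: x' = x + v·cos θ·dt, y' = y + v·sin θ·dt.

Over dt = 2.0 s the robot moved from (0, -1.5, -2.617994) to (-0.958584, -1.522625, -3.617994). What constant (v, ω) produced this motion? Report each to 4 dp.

Δθ = -3.617994 − -2.617994 = -1.000000
ω = Δθ/dt = -1.000000/2.0 = -0.5000
R = Δx/(sin θ' − sin θ) = -1.0000
v = R·ω = -1.0000·-0.5000 = 0.5000

v = 0.5000, ω = -0.5000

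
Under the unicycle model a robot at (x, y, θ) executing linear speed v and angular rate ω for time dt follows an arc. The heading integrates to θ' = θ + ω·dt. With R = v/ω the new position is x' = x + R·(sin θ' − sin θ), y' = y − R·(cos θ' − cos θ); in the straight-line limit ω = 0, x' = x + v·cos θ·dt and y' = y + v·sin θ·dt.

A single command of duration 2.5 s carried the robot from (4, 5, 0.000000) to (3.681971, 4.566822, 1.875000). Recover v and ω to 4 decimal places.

v = -0.2500, ω = 0.7500

Δθ = 1.875000 − 0.000000 = 1.875000
ω = Δθ/dt = 1.875000/2.5 = 0.7500
R = −Δy/(cos θ' − cos θ) = -0.3333
v = R·ω = -0.3333·0.7500 = -0.2500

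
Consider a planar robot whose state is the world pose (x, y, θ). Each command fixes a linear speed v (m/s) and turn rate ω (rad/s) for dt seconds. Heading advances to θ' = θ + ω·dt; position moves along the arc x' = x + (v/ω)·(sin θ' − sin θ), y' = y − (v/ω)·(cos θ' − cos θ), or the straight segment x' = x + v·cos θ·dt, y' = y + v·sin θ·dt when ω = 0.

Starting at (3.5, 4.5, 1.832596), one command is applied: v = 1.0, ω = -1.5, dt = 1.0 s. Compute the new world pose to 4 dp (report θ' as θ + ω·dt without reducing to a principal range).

θ' = 1.8326 + -1.5·1.0 = 0.3326
R = v/ω = 1.0/-1.5 = -0.6667
x' = 3.5 + -0.6667·(sin 0.3326 − sin 1.8326) = 3.9263
y' = 4.5 − -0.6667·(cos 0.3326 − cos 1.8326) = 5.3027

(3.9263, 5.3027, 0.3326)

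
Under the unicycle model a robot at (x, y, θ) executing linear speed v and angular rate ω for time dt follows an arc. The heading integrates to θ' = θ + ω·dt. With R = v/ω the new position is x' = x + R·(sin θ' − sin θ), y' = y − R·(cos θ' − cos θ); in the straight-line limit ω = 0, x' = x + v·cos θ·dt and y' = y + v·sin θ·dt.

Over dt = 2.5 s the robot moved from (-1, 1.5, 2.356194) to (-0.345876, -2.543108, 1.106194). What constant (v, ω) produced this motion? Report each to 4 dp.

Δθ = 1.106194 − 2.356194 = -1.250000
ω = Δθ/dt = -1.250000/2.5 = -0.5000
R = −Δy/(cos θ' − cos θ) = 3.5000
v = R·ω = 3.5000·-0.5000 = -1.7500

v = -1.7500, ω = -0.5000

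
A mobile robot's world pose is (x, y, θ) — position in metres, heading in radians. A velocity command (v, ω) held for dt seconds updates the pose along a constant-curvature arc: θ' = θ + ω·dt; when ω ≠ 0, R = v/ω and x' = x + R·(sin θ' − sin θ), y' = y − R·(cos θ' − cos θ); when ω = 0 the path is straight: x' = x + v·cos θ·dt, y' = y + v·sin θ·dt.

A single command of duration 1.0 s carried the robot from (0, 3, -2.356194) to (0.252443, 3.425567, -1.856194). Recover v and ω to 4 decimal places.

Δθ = -1.856194 − -2.356194 = 0.500000
ω = Δθ/dt = 0.500000/1.0 = 0.5000
R = −Δy/(cos θ' − cos θ) = -1.0000
v = R·ω = -1.0000·0.5000 = -0.5000

v = -0.5000, ω = 0.5000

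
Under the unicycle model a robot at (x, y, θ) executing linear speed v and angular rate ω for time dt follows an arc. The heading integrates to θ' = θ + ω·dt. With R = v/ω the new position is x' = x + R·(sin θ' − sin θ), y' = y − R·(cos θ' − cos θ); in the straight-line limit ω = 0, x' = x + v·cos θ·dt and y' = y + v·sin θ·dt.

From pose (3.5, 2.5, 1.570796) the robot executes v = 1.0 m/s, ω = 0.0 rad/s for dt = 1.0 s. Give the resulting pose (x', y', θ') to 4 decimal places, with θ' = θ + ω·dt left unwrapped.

(3.5000, 3.5000, 1.5708)

θ' = 1.5708 + 0.0·1.0 = 1.5708
ω = 0 → straight: x' = 3.5 + 1.0·cos(1.5708)·1.0 = 3.5000
y' = 2.5 + 1.0·sin(1.5708)·1.0 = 3.5000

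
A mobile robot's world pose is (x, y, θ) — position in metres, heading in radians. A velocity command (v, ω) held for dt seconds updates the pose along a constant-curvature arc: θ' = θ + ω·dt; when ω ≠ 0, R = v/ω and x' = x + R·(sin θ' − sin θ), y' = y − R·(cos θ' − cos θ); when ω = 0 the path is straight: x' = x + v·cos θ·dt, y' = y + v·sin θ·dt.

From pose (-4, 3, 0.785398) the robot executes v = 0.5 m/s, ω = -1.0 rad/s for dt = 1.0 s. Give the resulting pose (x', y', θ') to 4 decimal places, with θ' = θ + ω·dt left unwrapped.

(-3.5400, 3.1350, -0.2146)

θ' = 0.7854 + -1.0·1.0 = -0.2146
R = v/ω = 0.5/-1.0 = -0.5000
x' = -4 + -0.5000·(sin -0.2146 − sin 0.7854) = -3.5400
y' = 3 − -0.5000·(cos -0.2146 − cos 0.7854) = 3.1350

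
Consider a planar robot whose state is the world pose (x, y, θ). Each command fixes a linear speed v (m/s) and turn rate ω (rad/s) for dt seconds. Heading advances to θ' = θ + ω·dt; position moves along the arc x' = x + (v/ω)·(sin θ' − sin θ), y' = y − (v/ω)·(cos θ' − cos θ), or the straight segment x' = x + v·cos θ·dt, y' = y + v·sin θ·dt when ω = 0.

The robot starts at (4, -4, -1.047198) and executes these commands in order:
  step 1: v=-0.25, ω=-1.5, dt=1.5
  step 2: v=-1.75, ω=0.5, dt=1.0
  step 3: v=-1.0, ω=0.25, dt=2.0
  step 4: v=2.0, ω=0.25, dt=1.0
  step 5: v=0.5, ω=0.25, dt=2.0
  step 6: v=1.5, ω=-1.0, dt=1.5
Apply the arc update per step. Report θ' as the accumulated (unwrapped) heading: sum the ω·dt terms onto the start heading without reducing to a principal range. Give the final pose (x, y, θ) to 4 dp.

step 1: θ'=-3.2972 (R=0.1667) → pose (4.1702, -3.7520, -3.2972)
step 2: θ'=-2.7972 (R=-3.5000) → pose (5.8943, -3.5888, -2.7972)
step 3: θ'=-2.2972 (R=-4.0000) → pose (7.5341, -2.4804, -2.2972)
step 4: θ'=-2.0472 (R=8.0000) → pose (6.4054, -4.1252, -2.0472)
step 5: θ'=-1.5472 (R=2.0000) → pose (6.1833, -5.0896, -1.5472)
step 6: θ'=-3.0472 (R=-1.5000) → pose (4.8251, -6.6183, -3.0472)

(4.8251, -6.6183, -3.0472)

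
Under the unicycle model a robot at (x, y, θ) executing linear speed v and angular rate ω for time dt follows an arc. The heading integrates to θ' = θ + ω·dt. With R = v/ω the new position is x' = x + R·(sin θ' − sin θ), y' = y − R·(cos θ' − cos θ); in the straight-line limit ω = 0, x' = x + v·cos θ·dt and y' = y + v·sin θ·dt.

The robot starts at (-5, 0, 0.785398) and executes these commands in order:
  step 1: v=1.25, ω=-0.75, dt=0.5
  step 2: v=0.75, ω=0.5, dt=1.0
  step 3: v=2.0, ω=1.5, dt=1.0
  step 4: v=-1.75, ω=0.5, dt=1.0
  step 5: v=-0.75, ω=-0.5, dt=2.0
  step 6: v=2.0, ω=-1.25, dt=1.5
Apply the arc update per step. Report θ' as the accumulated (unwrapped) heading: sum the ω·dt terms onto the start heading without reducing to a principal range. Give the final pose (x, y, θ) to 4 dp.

step 1: θ'=0.4104 (R=-1.6667) → pose (-4.4864, 0.3498, 0.4104)
step 2: θ'=0.9104 (R=1.5000) → pose (-3.9003, 0.8051, 0.9104)
step 3: θ'=2.4104 (R=1.3333) → pose (-4.0629, 2.6155, 2.4104)
step 4: θ'=2.9104 (R=-3.5000) → pose (-2.5278, 1.8139, 2.9104)
step 5: θ'=1.9104 (R=1.5000) → pose (-1.4572, 0.8535, 1.9104)
step 6: θ'=0.0354 (R=-1.6000) → pose (-0.0052, 2.9855, 0.0354)

(-0.0052, 2.9855, 0.0354)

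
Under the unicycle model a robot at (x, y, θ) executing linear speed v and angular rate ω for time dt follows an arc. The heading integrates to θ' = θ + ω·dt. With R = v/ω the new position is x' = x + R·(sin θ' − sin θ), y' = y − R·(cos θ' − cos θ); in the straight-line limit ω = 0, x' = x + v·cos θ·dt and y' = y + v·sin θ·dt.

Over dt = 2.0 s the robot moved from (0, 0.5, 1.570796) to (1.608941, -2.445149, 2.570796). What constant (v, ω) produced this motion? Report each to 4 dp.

v = -1.7500, ω = 0.5000

Δθ = 2.570796 − 1.570796 = 1.000000
ω = Δθ/dt = 1.000000/2.0 = 0.5000
R = −Δy/(cos θ' − cos θ) = -3.5000
v = R·ω = -3.5000·0.5000 = -1.7500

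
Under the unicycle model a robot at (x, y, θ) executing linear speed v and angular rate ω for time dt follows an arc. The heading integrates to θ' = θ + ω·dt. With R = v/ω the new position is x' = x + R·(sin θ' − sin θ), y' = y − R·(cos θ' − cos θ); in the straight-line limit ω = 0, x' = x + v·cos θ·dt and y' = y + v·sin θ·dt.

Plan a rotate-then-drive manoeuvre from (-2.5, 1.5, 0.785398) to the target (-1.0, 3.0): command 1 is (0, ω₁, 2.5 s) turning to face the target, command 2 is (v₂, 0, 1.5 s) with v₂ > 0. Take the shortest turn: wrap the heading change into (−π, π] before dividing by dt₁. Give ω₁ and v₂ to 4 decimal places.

ω₁ = 0.0000, v₂ = 1.4142

heading to target = atan2(3−1.5, -1−-2.5) = 0.7854
Δθ = wrap(0.7854 − 0.7854) = 0.0000; ω₁ = Δθ/dt₁ = 0.0000
distance = √((-1−-2.5)² + (3−1.5)²) = 2.1213; v₂ = distance/dt₂ = 1.4142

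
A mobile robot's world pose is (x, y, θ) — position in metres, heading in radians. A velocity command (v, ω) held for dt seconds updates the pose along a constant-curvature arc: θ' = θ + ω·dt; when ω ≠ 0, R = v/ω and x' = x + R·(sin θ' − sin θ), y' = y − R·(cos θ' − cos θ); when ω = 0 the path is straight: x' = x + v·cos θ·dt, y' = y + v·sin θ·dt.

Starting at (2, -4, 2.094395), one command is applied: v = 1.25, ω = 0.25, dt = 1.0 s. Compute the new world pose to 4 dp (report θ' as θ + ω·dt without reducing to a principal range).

(1.2469, -3.0064, 2.3444)

θ' = 2.0944 + 0.25·1.0 = 2.3444
R = v/ω = 1.25/0.25 = 5.0000
x' = 2 + 5.0000·(sin 2.3444 − sin 2.0944) = 1.2469
y' = -4 − 5.0000·(cos 2.3444 − cos 2.0944) = -3.0064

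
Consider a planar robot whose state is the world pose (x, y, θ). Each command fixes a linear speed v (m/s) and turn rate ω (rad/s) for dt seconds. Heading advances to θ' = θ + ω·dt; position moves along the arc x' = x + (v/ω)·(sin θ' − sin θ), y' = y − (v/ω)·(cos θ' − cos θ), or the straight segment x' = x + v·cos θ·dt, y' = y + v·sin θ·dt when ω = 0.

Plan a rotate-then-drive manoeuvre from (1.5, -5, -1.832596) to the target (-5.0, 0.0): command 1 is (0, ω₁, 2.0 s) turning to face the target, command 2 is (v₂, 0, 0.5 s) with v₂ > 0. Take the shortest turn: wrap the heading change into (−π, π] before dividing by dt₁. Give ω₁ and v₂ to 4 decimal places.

heading to target = atan2(0−-5, -5−1.5) = 2.4859
Δθ = wrap(2.4859 − -1.8326) = -1.9647; ω₁ = Δθ/dt₁ = -0.9823
distance = √((-5−1.5)² + (0−-5)²) = 8.2006; v₂ = distance/dt₂ = 16.4012

ω₁ = -0.9823, v₂ = 16.4012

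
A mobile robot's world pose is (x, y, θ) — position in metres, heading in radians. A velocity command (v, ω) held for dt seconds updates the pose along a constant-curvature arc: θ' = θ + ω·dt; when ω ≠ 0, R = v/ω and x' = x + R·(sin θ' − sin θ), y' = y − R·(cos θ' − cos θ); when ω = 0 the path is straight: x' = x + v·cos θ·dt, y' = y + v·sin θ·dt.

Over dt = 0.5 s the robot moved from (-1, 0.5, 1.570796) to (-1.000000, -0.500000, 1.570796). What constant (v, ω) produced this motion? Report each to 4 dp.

Δθ = 1.570796 − 1.570796 = 0.000000
ω = Δθ/dt = 0.000000/0.5 = 0.0000
ω = 0 → v = (Δx·cos θ + Δy·sin θ)/dt = -2.0000

v = -2.0000, ω = 0.0000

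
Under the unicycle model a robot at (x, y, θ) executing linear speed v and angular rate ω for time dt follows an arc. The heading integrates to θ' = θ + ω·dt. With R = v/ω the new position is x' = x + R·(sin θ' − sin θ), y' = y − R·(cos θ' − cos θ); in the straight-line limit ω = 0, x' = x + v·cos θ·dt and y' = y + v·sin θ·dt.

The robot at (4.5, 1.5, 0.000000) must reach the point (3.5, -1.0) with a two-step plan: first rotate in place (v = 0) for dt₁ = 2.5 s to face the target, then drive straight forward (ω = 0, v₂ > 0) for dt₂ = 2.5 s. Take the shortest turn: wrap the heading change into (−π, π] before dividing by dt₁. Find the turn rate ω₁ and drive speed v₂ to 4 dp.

ω₁ = -0.7805, v₂ = 1.0770

heading to target = atan2(-1−1.5, 3.5−4.5) = -1.9513
Δθ = wrap(-1.9513 − 0.0000) = -1.9513; ω₁ = Δθ/dt₁ = -0.7805
distance = √((3.5−4.5)² + (-1−1.5)²) = 2.6926; v₂ = distance/dt₂ = 1.0770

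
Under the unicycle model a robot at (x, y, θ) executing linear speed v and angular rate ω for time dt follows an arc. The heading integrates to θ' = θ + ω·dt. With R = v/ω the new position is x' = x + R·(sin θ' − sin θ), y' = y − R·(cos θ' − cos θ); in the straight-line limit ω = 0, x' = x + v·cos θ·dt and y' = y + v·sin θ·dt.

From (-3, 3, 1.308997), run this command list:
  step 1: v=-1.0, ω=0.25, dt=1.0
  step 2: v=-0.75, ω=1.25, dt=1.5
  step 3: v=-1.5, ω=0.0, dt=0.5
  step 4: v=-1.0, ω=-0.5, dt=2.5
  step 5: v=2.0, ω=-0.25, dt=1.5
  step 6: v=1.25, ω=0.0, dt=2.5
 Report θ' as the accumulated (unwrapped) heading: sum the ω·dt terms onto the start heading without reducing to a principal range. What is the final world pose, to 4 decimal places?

(-1.4018, 6.6354, 1.8090)

step 1: θ'=1.5590 (R=-4.0000) → pose (-3.1360, 2.0119, 1.5590)
step 2: θ'=3.4340 (R=-0.6000) → pose (-2.3631, 1.4303, 3.4340)
step 3: θ'=3.4340 (straight) → pose (-1.6449, 1.6465, 3.4340)
step 4: θ'=2.1840 (R=2.0000) → pose (0.5672, 0.8824, 2.1840)
step 5: θ'=1.8090 (R=-8.0000) → pose (-0.6644, 3.5986, 1.8090)
step 6: θ'=1.8090 (straight) → pose (-1.4018, 6.6354, 1.8090)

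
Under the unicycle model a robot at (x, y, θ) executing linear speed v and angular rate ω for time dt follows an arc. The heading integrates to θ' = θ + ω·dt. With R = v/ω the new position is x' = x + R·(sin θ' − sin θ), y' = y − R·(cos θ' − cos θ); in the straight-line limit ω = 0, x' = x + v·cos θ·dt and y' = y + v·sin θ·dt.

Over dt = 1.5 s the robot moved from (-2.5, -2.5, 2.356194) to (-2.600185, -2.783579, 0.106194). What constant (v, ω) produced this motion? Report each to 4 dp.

v = -0.2500, ω = -1.5000

Δθ = 0.106194 − 2.356194 = -2.250000
ω = Δθ/dt = -2.250000/1.5 = -1.5000
R = −Δy/(cos θ' − cos θ) = 0.1667
v = R·ω = 0.1667·-1.5000 = -0.2500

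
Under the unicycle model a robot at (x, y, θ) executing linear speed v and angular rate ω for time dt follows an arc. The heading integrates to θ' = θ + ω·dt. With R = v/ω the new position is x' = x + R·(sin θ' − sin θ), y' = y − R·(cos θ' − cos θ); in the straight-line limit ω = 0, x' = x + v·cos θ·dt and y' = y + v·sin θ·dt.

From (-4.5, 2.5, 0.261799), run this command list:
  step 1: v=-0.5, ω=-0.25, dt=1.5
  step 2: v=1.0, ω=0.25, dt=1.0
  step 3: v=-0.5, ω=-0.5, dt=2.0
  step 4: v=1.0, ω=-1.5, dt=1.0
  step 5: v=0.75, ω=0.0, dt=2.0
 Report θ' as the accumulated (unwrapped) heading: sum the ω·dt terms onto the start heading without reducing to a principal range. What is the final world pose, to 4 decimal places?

step 1: θ'=-0.1132 (R=2.0000) → pose (-5.2436, 2.4447, -0.1132)
step 2: θ'=0.1368 (R=4.0000) → pose (-4.2462, 2.4564, 0.1368)
step 3: θ'=-0.8632 (R=1.0000) → pose (-5.1425, 2.7971, -0.8632)
step 4: θ'=-2.3632 (R=-0.6667) → pose (-5.1811, 1.8890, -2.3632)
step 5: θ'=-2.3632 (straight) → pose (-6.2491, 0.8358, -2.3632)

(-6.2491, 0.8358, -2.3632)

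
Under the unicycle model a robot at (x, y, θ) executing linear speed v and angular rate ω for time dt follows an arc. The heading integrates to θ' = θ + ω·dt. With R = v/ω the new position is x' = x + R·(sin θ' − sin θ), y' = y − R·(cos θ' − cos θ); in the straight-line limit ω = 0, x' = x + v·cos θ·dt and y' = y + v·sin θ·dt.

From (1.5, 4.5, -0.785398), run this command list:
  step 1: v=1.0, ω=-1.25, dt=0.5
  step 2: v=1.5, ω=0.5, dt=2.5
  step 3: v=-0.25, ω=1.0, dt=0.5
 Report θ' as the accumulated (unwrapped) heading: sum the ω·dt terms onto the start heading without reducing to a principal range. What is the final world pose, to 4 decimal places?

step 1: θ'=-1.4104 (R=-0.8000) → pose (1.7240, 4.0621, -1.4104)
step 2: θ'=-0.1604 (R=3.0000) → pose (4.2064, 1.5797, -0.1604)
step 3: θ'=0.3396 (R=-0.2500) → pose (4.0832, 1.5687, 0.3396)

(4.0832, 1.5687, 0.3396)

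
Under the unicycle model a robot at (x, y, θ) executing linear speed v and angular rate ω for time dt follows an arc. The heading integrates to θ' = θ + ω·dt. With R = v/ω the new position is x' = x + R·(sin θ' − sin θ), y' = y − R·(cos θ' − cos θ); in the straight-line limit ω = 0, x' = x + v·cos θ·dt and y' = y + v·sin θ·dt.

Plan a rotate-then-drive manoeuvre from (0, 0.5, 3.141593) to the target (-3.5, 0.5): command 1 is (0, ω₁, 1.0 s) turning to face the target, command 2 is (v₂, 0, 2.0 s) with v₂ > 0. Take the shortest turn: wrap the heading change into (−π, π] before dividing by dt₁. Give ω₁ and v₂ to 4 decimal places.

heading to target = atan2(0.5−0.5, -3.5−0) = 3.1416
Δθ = wrap(3.1416 − 3.1416) = 0.0000; ω₁ = Δθ/dt₁ = 0.0000
distance = √((-3.5−0)² + (0.5−0.5)²) = 3.5000; v₂ = distance/dt₂ = 1.7500

ω₁ = 0.0000, v₂ = 1.7500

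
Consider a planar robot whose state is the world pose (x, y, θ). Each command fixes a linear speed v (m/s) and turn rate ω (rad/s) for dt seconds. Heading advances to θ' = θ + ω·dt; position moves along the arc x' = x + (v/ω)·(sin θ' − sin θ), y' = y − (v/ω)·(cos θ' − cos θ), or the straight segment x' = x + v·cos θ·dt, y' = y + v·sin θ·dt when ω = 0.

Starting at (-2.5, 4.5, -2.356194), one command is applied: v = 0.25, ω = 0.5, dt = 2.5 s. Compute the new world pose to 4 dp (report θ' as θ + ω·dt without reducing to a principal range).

θ' = -2.3562 + 0.5·2.5 = -1.1062
R = v/ω = 0.25/0.5 = 0.5000
x' = -2.5 + 0.5000·(sin -1.1062 − sin -2.3562) = -2.5934
y' = 4.5 − 0.5000·(cos -1.1062 − cos -2.3562) = 3.9224

(-2.5934, 3.9224, -1.1062)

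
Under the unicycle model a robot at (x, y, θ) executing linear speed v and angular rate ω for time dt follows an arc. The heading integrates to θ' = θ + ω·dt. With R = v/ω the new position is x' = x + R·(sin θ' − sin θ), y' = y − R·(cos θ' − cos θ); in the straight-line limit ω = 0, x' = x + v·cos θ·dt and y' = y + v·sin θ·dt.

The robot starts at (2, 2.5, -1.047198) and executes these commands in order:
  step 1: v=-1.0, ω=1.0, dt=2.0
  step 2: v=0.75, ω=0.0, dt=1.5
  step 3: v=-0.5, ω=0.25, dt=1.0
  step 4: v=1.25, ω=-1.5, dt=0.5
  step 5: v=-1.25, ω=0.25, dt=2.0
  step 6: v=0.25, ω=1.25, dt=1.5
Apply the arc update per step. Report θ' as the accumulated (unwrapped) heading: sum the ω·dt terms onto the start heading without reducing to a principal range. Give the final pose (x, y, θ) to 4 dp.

(-0.8413, 2.2136, 2.8278)

step 1: θ'=0.9528 (R=-1.0000) → pose (0.3189, 2.5794, 0.9528)
step 2: θ'=0.9528 (straight) → pose (0.9708, 3.4963, 0.9528)
step 3: θ'=1.2028 (R=-2.0000) → pose (0.7347, 3.0570, 1.2028)
step 4: θ'=0.4528 (R=-0.8333) → pose (1.1477, 3.5066, 0.4528)
step 5: θ'=0.9528 (R=-5.0000) → pose (-0.7401, 1.9075, 0.9528)
step 6: θ'=2.8278 (R=0.2000) → pose (-0.8413, 2.2136, 2.8278)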